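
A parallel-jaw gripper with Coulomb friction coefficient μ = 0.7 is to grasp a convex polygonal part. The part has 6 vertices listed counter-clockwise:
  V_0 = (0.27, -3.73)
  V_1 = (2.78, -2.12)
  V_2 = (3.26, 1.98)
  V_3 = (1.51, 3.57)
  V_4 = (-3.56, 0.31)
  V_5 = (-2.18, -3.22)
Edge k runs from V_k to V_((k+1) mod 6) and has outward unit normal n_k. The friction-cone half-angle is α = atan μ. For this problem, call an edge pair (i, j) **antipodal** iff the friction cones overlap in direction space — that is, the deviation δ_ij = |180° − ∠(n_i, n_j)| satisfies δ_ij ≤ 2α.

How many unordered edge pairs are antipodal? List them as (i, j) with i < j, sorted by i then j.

α = atan 0.7 = 34.99°;  2α = 69.98°
n_0 = (+0.5399, -0.8417)
n_1 = (+0.9932, -0.1163)
n_2 = (+0.6725, +0.7401)
n_3 = (-0.5408, +0.8411)
n_4 = (-0.9314, -0.3641)
n_5 = (-0.2038, -0.9790)
  (0,1): δ = 129.35°  ·
  (0,2): δ = 74.93°  ·
  (0,3): δ = 0.06°  ✓
  (0,4): δ = 78.67°  ·
  (0,5): δ = 135.56°  ·
  (1,2): δ = 125.58°  ·
  (1,3): δ = 50.58°  ✓
  (1,4): δ = 28.03°  ✓
  (1,5): δ = 84.92°  ·
  (2,3): δ = 105.00°  ·
  (2,4): δ = 26.39°  ✓
  (2,5): δ = 30.50°  ✓
  (3,4): δ = 101.39°  ·
  (3,5): δ = 44.50°  ✓
  (4,5): δ = 123.11°  ·
antipodal pairs: 6

count = 6; pairs: (0,3), (1,3), (1,4), (2,4), (2,5), (3,5)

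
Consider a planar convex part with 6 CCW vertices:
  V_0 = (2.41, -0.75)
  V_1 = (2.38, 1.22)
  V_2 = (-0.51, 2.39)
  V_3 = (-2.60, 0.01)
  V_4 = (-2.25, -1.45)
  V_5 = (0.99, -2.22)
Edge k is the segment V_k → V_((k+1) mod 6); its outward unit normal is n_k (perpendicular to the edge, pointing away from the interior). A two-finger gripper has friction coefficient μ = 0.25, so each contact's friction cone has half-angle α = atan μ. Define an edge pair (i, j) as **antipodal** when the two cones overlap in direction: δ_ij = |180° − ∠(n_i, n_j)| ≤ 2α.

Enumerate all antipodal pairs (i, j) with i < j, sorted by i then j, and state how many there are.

count = 3; pairs: (0,3), (1,4), (2,5)

α = atan 0.25 = 14.04°;  2α = 28.07°
n_0 = (+0.9999, +0.0152)
n_1 = (+0.3753, +0.9269)
n_2 = (-0.7514, +0.6598)
n_3 = (-0.9724, -0.2331)
n_4 = (-0.2312, -0.9729)
n_5 = (+0.7192, -0.6948)
  (0,1): δ = 112.91°  ·
  (0,2): δ = 42.16°  ·
  (0,3): δ = 12.61°  ✓
  (0,4): δ = 75.76°  ·
  (0,5): δ = 135.12°  ·
  (1,2): δ = 109.25°  ·
  (1,3): δ = 54.48°  ·
  (1,4): δ = 8.67°  ✓
  (1,5): δ = 68.03°  ·
  (2,3): δ = 125.23°  ·
  (2,4): δ = 62.08°  ·
  (2,5): δ = 2.72°  ✓
  (3,4): δ = 116.85°  ·
  (3,5): δ = 57.49°  ·
  (4,5): δ = 120.64°  ·
antipodal pairs: 3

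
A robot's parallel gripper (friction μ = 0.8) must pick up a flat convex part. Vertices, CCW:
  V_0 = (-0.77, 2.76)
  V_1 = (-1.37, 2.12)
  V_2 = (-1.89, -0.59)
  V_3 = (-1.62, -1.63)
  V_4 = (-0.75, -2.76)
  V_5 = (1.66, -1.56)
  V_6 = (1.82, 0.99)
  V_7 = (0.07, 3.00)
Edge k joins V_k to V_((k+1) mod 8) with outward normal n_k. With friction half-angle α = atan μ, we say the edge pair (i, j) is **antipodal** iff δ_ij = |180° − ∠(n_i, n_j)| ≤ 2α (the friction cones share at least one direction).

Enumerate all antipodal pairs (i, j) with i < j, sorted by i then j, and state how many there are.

count = 13; pairs: (0,4), (0,5), (1,4), (1,5), (1,6), (2,5), (2,6), (3,5), (3,6), (3,7), (4,6), (4,7), (5,7)

α = atan 0.8 = 38.66°;  2α = 77.32°
n_0 = (-0.7295, +0.6839)
n_1 = (-0.9821, +0.1884)
n_2 = (-0.9679, -0.2513)
n_3 = (-0.7924, -0.6100)
n_4 = (+0.4457, -0.8952)
n_5 = (+0.9980, -0.0626)
n_6 = (+0.7542, +0.6566)
n_7 = (-0.2747, +0.9615)
  (0,1): δ = 147.71°  ·
  (0,2): δ = 122.29°  ·
  (0,3): δ = 99.25°  ·
  (0,4): δ = 20.38°  ✓
  (0,5): δ = 39.56°  ✓
  (0,6): δ = 84.20°  ·
  (0,7): δ = 149.10°  ·
  (1,2): δ = 154.58°  ·
  (1,3): δ = 131.54°  ·
  (1,4): δ = 52.67°  ✓
  (1,5): δ = 7.27°  ✓
  (1,6): δ = 51.91°  ✓
  (1,7): δ = 116.81°  ·
  (2,3): δ = 156.96°  ·
  (2,4): δ = 78.08°  ·
  (2,5): δ = 18.14°  ✓
  (2,6): δ = 26.49°  ✓
  (2,7): δ = 91.39°  ·
  (3,4): δ = 101.12°  ·
  (3,5): δ = 41.18°  ✓
  (3,6): δ = 3.45°  ✓
  (3,7): δ = 68.35°  ✓
  (4,5): δ = 120.06°  ·
  (4,6): δ = 75.43°  ✓
  (4,7): δ = 10.52°  ✓
  (5,6): δ = 135.37°  ·
  (5,7): δ = 70.46°  ✓
  (6,7): δ = 115.10°  ·
antipodal pairs: 13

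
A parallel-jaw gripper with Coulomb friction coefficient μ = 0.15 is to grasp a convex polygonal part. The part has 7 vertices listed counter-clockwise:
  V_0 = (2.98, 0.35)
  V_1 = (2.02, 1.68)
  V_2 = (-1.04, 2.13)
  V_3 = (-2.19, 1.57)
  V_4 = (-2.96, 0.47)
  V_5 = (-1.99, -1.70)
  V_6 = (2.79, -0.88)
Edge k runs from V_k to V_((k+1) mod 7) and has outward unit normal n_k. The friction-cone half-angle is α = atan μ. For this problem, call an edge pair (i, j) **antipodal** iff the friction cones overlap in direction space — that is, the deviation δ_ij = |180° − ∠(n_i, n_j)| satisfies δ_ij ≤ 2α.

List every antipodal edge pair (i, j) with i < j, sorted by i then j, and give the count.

count = 2; pairs: (0,4), (2,5)

α = atan 0.15 = 8.53°;  2α = 17.06°
n_0 = (+0.8108, +0.5853)
n_1 = (+0.1455, +0.9894)
n_2 = (-0.4378, +0.8991)
n_3 = (-0.8192, +0.5735)
n_4 = (-0.9129, -0.4081)
n_5 = (+0.1691, -0.9856)
n_6 = (+0.9883, -0.1527)
  (0,1): δ = 134.19°  ·
  (0,2): δ = 99.86°  ·
  (0,3): δ = 70.81°  ·
  (0,4): δ = 11.74°  ✓
  (0,5): δ = 63.91°  ·
  (0,6): δ = 135.40°  ·
  (1,2): δ = 145.67°  ·
  (1,3): δ = 116.63°  ·
  (1,4): δ = 57.55°  ·
  (1,5): δ = 18.10°  ·
  (1,6): δ = 89.58°  ·
  (2,3): δ = 150.96°  ·
  (2,4): δ = 91.88°  ·
  (2,5): δ = 16.23°  ✓
  (2,6): δ = 55.25°  ·
  (3,4): δ = 120.92°  ·
  (3,5): δ = 45.27°  ·
  (3,6): δ = 26.21°  ·
  (4,5): δ = 104.35°  ·
  (4,6): δ = 32.87°  ·
  (5,6): δ = 108.52°  ·
antipodal pairs: 2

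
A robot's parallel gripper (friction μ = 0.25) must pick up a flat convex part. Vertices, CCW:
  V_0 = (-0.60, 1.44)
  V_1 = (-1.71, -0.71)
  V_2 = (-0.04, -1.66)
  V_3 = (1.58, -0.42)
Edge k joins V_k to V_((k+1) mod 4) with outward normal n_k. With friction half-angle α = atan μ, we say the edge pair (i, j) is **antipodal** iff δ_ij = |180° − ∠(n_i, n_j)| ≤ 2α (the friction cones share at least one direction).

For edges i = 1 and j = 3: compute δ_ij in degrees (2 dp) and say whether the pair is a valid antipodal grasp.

α = atan 0.25 = 14.04°;  2α = 28.07°
edge 1: e_1 = (+1.67, -0.95);  n_1 = (-0.4945, -0.8692)
edge 3: e_3 = (-2.18, +1.86);  n_3 = (+0.6491, +0.7607)
∠(n_1, n_3) = 169.16°
δ = |180° − 169.16°| = 10.84°
10.84° ≤ 2α = 28.07°  →  valid

δ = 10.84°, valid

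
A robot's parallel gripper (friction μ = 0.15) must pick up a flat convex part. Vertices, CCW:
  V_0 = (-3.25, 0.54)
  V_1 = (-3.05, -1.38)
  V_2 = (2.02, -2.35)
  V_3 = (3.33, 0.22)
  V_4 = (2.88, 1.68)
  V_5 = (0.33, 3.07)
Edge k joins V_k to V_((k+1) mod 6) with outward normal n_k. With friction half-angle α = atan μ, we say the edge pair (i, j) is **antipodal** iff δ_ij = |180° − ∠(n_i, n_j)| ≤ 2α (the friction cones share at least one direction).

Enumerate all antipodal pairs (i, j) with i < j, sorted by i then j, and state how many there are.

count = 1; pairs: (0,3)

α = atan 0.15 = 8.53°;  2α = 17.06°
n_0 = (-0.9946, -0.1036)
n_1 = (-0.1879, -0.9822)
n_2 = (+0.8909, -0.4541)
n_3 = (+0.9556, +0.2945)
n_4 = (+0.4786, +0.8780)
n_5 = (-0.5771, +0.8167)
  (0,1): δ = 106.78°  ·
  (0,2): δ = 32.96°  ·
  (0,3): δ = 11.18°  ✓
  (0,4): δ = 55.46°  ·
  (0,5): δ = 119.30°  ·
  (1,2): δ = 106.18°  ·
  (1,3): δ = 62.04°  ·
  (1,4): δ = 17.76°  ·
  (1,5): δ = 46.08°  ·
  (2,3): δ = 135.86°  ·
  (2,4): δ = 91.59°  ·
  (2,5): δ = 27.74°  ·
  (3,4): δ = 135.73°  ·
  (3,5): δ = 71.88°  ·
  (4,5): δ = 116.16°  ·
antipodal pairs: 1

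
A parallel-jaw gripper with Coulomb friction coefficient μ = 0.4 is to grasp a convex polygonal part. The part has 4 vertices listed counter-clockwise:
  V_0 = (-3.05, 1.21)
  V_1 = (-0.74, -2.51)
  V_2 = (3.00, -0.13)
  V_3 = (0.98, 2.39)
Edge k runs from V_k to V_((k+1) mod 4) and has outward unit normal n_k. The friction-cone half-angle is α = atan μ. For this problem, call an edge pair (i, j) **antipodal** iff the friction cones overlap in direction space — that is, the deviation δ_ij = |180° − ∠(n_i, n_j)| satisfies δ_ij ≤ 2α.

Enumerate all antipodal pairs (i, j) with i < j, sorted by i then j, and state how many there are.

α = atan 0.4 = 21.80°;  2α = 43.60°
n_0 = (-0.8495, -0.5275)
n_1 = (+0.5369, -0.8437)
n_2 = (+0.7803, +0.6254)
n_3 = (-0.2810, +0.9597)
  (0,1): δ = 89.37°  ·
  (0,2): δ = 6.88°  ✓
  (0,3): δ = 74.48°  ·
  (1,2): δ = 83.76°  ·
  (1,3): δ = 16.15°  ✓
  (2,3): δ = 112.39°  ·
antipodal pairs: 2

count = 2; pairs: (0,2), (1,3)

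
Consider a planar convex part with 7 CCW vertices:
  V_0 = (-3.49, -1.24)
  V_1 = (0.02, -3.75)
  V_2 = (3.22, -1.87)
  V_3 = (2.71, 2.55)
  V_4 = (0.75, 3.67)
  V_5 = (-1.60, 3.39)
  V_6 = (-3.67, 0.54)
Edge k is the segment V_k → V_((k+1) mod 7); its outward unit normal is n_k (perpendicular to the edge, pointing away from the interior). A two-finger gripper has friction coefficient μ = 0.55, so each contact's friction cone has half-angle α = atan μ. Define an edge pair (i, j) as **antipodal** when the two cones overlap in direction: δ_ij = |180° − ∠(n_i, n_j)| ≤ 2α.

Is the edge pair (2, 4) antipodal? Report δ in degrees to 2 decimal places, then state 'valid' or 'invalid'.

α = atan 0.55 = 28.81°;  2α = 57.62°
edge 2: e_2 = (-0.51, +4.42);  n_2 = (+0.9934, +0.1146)
edge 4: e_4 = (-2.35, -0.28);  n_4 = (-0.1183, +0.9930)
∠(n_2, n_4) = 90.21°
δ = |180° − 90.21°| = 89.79°
89.79° > 2α = 57.62°  →  invalid

δ = 89.79°, invalid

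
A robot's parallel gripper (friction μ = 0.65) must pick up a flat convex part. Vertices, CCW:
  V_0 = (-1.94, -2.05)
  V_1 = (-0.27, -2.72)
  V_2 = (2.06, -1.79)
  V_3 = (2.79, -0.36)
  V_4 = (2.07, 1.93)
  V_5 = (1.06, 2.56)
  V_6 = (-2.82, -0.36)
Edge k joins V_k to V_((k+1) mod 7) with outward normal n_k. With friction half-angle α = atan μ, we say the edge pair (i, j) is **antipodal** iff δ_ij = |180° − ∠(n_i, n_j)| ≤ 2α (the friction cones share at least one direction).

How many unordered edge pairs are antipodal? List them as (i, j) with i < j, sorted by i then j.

count = 9; pairs: (0,3), (0,4), (0,5), (1,4), (1,5), (2,5), (2,6), (3,6), (4,6)

α = atan 0.65 = 33.02°;  2α = 66.05°
n_0 = (-0.3723, -0.9281)
n_1 = (+0.3707, -0.9288)
n_2 = (+0.8907, -0.4547)
n_3 = (+0.9540, +0.2999)
n_4 = (+0.5292, +0.8485)
n_5 = (-0.6013, +0.7990)
n_6 = (-0.8870, -0.4618)
  (0,1): δ = 136.38°  ·
  (0,2): δ = 95.18°  ·
  (0,3): δ = 50.69°  ✓
  (0,4): δ = 10.09°  ✓
  (0,5): δ = 58.82°  ✓
  (0,6): δ = 139.37°  ·
  (1,2): δ = 138.80°  ·
  (1,3): δ = 94.31°  ·
  (1,4): δ = 53.71°  ✓
  (1,5): δ = 15.21°  ✓
  (1,6): δ = 95.75°  ·
  (2,3): δ = 135.50°  ·
  (2,4): δ = 94.91°  ·
  (2,5): δ = 25.99°  ✓
  (2,6): δ = 54.55°  ✓
  (3,4): δ = 139.41°  ·
  (3,5): δ = 70.49°  ·
  (3,6): δ = 10.05°  ✓
  (4,5): δ = 111.08°  ·
  (4,6): δ = 30.54°  ✓
  (5,6): δ = 99.46°  ·
antipodal pairs: 9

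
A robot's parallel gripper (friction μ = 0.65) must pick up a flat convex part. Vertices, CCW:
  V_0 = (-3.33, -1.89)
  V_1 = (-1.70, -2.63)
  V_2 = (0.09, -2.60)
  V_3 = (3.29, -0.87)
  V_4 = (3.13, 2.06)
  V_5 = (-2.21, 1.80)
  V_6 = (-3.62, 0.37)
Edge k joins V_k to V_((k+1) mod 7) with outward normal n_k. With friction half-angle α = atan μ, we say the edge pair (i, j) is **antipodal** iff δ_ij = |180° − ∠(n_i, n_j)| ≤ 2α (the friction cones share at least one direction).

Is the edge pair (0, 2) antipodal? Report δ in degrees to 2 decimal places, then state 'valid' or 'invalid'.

α = atan 0.65 = 33.02°;  2α = 66.05°
edge 0: e_0 = (+1.63, -0.74);  n_0 = (-0.4134, -0.9106)
edge 2: e_2 = (+3.20, +1.73);  n_2 = (+0.4756, -0.8797)
∠(n_0, n_2) = 52.81°
δ = |180° − 52.81°| = 127.19°
127.19° > 2α = 66.05°  →  invalid

δ = 127.19°, invalid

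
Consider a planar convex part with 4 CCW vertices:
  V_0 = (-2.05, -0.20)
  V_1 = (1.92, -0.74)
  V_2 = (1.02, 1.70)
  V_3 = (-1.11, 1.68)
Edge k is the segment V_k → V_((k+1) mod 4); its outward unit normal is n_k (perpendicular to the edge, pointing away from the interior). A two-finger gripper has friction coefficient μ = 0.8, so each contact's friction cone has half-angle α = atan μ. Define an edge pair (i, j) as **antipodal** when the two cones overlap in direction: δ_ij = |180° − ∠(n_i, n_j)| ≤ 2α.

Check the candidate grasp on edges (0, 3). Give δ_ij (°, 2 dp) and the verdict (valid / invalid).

δ = 71.18°, valid

α = atan 0.8 = 38.66°;  2α = 77.32°
edge 0: e_0 = (+3.97, -0.54);  n_0 = (-0.1348, -0.9909)
edge 3: e_3 = (-0.94, -1.88);  n_3 = (-0.8944, +0.4472)
∠(n_0, n_3) = 108.82°
δ = |180° − 108.82°| = 71.18°
71.18° ≤ 2α = 77.32°  →  valid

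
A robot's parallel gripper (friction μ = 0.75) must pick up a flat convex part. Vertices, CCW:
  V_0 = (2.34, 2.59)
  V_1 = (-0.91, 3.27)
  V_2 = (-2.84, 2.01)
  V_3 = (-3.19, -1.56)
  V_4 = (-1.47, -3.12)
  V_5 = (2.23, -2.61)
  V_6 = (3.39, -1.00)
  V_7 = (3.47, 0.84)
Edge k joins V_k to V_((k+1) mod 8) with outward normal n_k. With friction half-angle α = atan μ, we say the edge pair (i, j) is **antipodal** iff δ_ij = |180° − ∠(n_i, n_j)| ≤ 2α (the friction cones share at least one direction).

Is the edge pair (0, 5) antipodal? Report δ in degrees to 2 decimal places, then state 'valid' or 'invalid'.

α = atan 0.75 = 36.87°;  2α = 73.74°
edge 0: e_0 = (-3.25, +0.68);  n_0 = (+0.2048, +0.9788)
edge 5: e_5 = (+1.16, +1.61);  n_5 = (+0.8113, -0.5846)
∠(n_0, n_5) = 113.96°
δ = |180° − 113.96°| = 66.04°
66.04° ≤ 2α = 73.74°  →  valid

δ = 66.04°, valid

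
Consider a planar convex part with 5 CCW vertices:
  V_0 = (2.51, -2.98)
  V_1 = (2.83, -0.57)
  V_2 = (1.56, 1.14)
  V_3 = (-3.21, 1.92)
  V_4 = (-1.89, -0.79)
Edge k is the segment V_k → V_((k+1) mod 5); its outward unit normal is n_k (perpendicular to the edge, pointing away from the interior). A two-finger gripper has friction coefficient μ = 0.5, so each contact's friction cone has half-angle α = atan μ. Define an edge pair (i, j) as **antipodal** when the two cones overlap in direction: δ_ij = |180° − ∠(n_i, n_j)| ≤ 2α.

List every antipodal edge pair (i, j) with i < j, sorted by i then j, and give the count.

α = atan 0.5 = 26.57°;  2α = 53.13°
n_0 = (+0.9913, -0.1316)
n_1 = (+0.8028, +0.5962)
n_2 = (+0.1614, +0.9869)
n_3 = (-0.8990, -0.4379)
n_4 = (-0.4456, -0.8952)
  (0,1): δ = 135.84°  ·
  (0,2): δ = 91.72°  ·
  (0,3): δ = 33.53°  ✓
  (0,4): δ = 71.10°  ·
  (1,2): δ = 135.89°  ·
  (1,3): δ = 10.63°  ✓
  (1,4): δ = 26.94°  ✓
  (2,3): δ = 54.74°  ·
  (2,4): δ = 17.17°  ✓
  (3,4): δ = 142.43°  ·
antipodal pairs: 4

count = 4; pairs: (0,3), (1,3), (1,4), (2,4)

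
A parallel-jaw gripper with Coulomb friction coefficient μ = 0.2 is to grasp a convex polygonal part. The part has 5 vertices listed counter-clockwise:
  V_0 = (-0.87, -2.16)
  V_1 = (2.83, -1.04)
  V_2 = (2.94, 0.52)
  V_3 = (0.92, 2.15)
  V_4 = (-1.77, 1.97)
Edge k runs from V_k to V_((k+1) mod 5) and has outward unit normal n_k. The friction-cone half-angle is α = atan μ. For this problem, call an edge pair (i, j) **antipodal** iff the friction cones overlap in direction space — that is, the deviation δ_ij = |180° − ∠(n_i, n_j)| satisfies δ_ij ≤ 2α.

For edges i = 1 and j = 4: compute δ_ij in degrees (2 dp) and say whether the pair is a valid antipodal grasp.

α = atan 0.2 = 11.31°;  2α = 22.62°
edge 1: e_1 = (+0.11, +1.56);  n_1 = (+0.9975, -0.0703)
edge 4: e_4 = (+0.90, -4.13);  n_4 = (-0.9771, -0.2129)
∠(n_1, n_4) = 163.67°
δ = |180° − 163.67°| = 16.33°
16.33° ≤ 2α = 22.62°  →  valid

δ = 16.33°, valid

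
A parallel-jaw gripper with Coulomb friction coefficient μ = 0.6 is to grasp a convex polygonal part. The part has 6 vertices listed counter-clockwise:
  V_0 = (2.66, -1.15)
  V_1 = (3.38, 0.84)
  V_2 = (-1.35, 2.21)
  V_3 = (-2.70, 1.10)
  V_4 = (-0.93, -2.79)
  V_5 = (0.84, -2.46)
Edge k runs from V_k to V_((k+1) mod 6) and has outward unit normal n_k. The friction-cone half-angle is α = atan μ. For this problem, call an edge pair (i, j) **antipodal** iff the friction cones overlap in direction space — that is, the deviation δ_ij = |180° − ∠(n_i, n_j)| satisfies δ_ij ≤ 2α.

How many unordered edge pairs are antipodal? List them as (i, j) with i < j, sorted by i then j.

α = atan 0.6 = 30.96°;  2α = 61.93°
n_0 = (+0.9403, -0.3402)
n_1 = (+0.2782, +0.9605)
n_2 = (-0.6351, +0.7724)
n_3 = (-0.9102, -0.4142)
n_4 = (+0.1833, -0.9831)
n_5 = (+0.5842, -0.8116)
  (0,1): δ = 86.26°  ·
  (0,2): δ = 30.68°  ✓
  (0,3): δ = 44.36°  ✓
  (0,4): δ = 120.45°  ·
  (0,5): δ = 145.64°  ·
  (1,2): δ = 124.42°  ·
  (1,3): δ = 49.38°  ✓
  (1,4): δ = 26.71°  ✓
  (1,5): δ = 51.90°  ✓
  (2,3): δ = 104.96°  ·
  (2,4): δ = 28.87°  ✓
  (2,5): δ = 3.68°  ✓
  (3,4): δ = 103.91°  ·
  (3,5): δ = 78.72°  ·
  (4,5): δ = 154.82°  ·
antipodal pairs: 7

count = 7; pairs: (0,2), (0,3), (1,3), (1,4), (1,5), (2,4), (2,5)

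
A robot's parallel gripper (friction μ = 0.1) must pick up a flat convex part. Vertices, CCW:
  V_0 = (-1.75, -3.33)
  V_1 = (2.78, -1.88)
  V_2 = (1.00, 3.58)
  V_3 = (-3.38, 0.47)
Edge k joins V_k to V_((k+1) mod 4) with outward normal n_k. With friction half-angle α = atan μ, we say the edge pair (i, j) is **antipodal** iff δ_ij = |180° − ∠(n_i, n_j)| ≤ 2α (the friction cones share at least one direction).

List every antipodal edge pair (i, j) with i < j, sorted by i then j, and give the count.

count = 1; pairs: (1,3)

α = atan 0.1 = 5.71°;  2α = 11.42°
n_0 = (+0.3049, -0.9524)
n_1 = (+0.9508, +0.3100)
n_2 = (-0.5789, +0.8154)
n_3 = (-0.9190, -0.3942)
  (0,1): δ = 89.69°  ·
  (0,2): δ = 17.63°  ·
  (0,3): δ = 95.47°  ·
  (1,2): δ = 72.68°  ·
  (1,3): δ = 5.16°  ✓
  (2,3): δ = 102.16°  ·
antipodal pairs: 1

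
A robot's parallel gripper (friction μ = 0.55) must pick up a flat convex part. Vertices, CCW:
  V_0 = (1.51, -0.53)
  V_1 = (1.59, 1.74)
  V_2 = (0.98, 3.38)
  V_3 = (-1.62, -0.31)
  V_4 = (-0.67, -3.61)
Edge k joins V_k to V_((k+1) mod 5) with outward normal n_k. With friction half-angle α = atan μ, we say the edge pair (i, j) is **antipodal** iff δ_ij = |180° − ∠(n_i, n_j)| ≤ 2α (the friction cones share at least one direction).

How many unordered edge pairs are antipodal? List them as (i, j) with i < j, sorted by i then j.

count = 6; pairs: (0,2), (0,3), (1,2), (1,3), (2,4), (3,4)

α = atan 0.55 = 28.81°;  2α = 57.62°
n_0 = (+0.9994, -0.0352)
n_1 = (+0.9373, +0.3486)
n_2 = (-0.8175, +0.5760)
n_3 = (-0.9610, -0.2766)
n_4 = (+0.8162, -0.5777)
  (0,1): δ = 157.58°  ·
  (0,2): δ = 33.15°  ✓
  (0,3): δ = 18.08°  ✓
  (0,4): δ = 146.73°  ·
  (1,2): δ = 55.57°  ✓
  (1,3): δ = 4.34°  ✓
  (1,4): δ = 124.31°  ·
  (2,3): δ = 128.77°  ·
  (2,4): δ = 0.12°  ✓
  (3,4): δ = 51.35°  ✓
antipodal pairs: 6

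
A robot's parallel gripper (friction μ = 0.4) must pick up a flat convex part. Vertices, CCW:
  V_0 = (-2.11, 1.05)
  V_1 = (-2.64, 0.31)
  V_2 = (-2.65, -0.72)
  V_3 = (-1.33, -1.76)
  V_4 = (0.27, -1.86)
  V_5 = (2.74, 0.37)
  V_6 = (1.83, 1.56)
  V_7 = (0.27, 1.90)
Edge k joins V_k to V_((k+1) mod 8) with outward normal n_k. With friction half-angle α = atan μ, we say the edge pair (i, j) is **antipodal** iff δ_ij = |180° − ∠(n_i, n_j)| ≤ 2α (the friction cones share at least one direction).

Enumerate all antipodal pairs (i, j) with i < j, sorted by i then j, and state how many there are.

count = 7; pairs: (0,4), (1,5), (2,5), (2,6), (3,6), (3,7), (4,7)

α = atan 0.4 = 21.80°;  2α = 43.60°
n_0 = (-0.8130, +0.5823)
n_1 = (-1.0000, +0.0097)
n_2 = (-0.6189, -0.7855)
n_3 = (-0.0624, -0.9981)
n_4 = (+0.6701, -0.7422)
n_5 = (+0.7944, +0.6075)
n_6 = (+0.2129, +0.9771)
n_7 = (-0.3363, +0.9417)
  (0,1): δ = 144.95°  ·
  (0,2): δ = 92.62°  ·
  (0,3): δ = 57.97°  ·
  (0,4): δ = 12.31°  ✓
  (0,5): δ = 73.02°  ·
  (0,6): δ = 113.32°  ·
  (0,7): δ = 145.26°  ·
  (1,2): δ = 127.68°  ·
  (1,3): δ = 93.02°  ·
  (1,4): δ = 47.37°  ·
  (1,5): δ = 37.96°  ✓
  (1,6): δ = 78.26°  ·
  (1,7): δ = 110.21°  ·
  (2,3): δ = 145.34°  ·
  (2,4): δ = 99.69°  ·
  (2,5): δ = 14.36°  ✓
  (2,6): δ = 25.94°  ✓
  (2,7): δ = 57.89°  ·
  (3,4): δ = 134.35°  ·
  (3,5): δ = 49.02°  ·
  (3,6): δ = 8.72°  ✓
  (3,7): δ = 23.23°  ✓
  (4,5): δ = 94.67°  ·
  (4,6): δ = 54.37°  ·
  (4,7): δ = 22.42°  ✓
  (5,6): δ = 139.70°  ·
  (5,7): δ = 107.75°  ·
  (6,7): δ = 148.05°  ·
antipodal pairs: 7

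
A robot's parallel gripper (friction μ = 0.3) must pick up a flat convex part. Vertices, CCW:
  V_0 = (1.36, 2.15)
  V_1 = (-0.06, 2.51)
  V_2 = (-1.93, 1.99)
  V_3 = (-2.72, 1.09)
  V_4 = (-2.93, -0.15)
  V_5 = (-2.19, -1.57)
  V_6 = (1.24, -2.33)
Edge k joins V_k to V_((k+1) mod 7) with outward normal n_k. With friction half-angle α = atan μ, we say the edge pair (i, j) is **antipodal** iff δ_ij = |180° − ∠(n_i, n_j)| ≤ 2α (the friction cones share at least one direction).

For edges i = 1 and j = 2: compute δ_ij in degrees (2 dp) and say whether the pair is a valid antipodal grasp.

α = atan 0.3 = 16.70°;  2α = 33.40°
edge 1: e_1 = (-1.87, -0.52);  n_1 = (-0.2679, +0.9634)
edge 2: e_2 = (-0.79, -0.90);  n_2 = (-0.7515, +0.6597)
∠(n_1, n_2) = 33.18°
δ = |180° − 33.18°| = 146.82°
146.82° > 2α = 33.40°  →  invalid

δ = 146.82°, invalid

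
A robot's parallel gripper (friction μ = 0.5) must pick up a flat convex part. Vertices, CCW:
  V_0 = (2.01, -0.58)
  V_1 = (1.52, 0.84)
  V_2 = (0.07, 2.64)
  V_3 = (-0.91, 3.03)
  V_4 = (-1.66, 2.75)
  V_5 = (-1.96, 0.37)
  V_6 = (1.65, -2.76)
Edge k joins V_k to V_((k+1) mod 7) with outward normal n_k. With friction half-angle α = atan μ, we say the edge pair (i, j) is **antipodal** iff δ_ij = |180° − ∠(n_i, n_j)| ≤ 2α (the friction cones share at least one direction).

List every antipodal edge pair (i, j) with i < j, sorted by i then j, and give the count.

α = atan 0.5 = 26.57°;  2α = 53.13°
n_0 = (+0.9453, +0.3262)
n_1 = (+0.7788, +0.6273)
n_2 = (+0.3698, +0.9291)
n_3 = (-0.3498, +0.9368)
n_4 = (-0.9921, +0.1251)
n_5 = (-0.6551, -0.7556)
n_6 = (+0.9866, -0.1629)
  (0,1): δ = 160.18°  ·
  (0,2): δ = 130.74°  ·
  (0,3): δ = 88.57°  ·
  (0,4): δ = 26.22°  ✓
  (0,5): δ = 30.04°  ✓
  (0,6): δ = 151.58°  ·
  (1,2): δ = 150.55°  ·
  (1,3): δ = 108.38°  ·
  (1,4): δ = 46.04°  ✓
  (1,5): δ = 10.22°  ✓
  (1,6): δ = 131.77°  ·
  (2,3): δ = 137.83°  ·
  (2,4): δ = 75.48°  ·
  (2,5): δ = 19.23°  ✓
  (2,6): δ = 102.32°  ·
  (3,4): δ = 117.66°  ·
  (3,5): δ = 61.40°  ·
  (3,6): δ = 60.15°  ·
  (4,5): δ = 123.74°  ·
  (4,6): δ = 2.19°  ✓
  (5,6): δ = 58.45°  ·
antipodal pairs: 6

count = 6; pairs: (0,4), (0,5), (1,4), (1,5), (2,5), (4,6)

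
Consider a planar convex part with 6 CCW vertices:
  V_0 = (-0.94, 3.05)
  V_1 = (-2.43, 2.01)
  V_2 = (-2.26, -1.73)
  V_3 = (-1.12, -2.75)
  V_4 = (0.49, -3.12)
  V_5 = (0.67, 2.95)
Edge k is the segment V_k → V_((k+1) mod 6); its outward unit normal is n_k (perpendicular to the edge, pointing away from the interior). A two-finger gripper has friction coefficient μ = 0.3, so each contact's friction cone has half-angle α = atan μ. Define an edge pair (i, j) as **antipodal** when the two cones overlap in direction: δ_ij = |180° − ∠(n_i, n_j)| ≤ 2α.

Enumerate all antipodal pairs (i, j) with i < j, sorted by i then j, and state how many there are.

α = atan 0.3 = 16.70°;  2α = 33.40°
n_0 = (-0.5724, +0.8200)
n_1 = (-0.9990, -0.0454)
n_2 = (-0.6668, -0.7452)
n_3 = (-0.2240, -0.9746)
n_4 = (+0.9996, -0.0296)
n_5 = (+0.0620, +0.9981)
  (0,1): δ = 122.31°  ·
  (0,2): δ = 76.73°  ·
  (0,3): δ = 47.86°  ·
  (0,4): δ = 53.39°  ·
  (0,5): δ = 141.53°  ·
  (1,2): δ = 134.42°  ·
  (1,3): δ = 105.55°  ·
  (1,4): δ = 4.30°  ✓
  (1,5): δ = 83.84°  ·
  (2,3): δ = 151.12°  ·
  (2,4): δ = 49.88°  ·
  (2,5): δ = 38.27°  ·
  (3,4): δ = 78.76°  ·
  (3,5): δ = 9.39°  ✓
  (4,5): δ = 91.86°  ·
antipodal pairs: 2

count = 2; pairs: (1,4), (3,5)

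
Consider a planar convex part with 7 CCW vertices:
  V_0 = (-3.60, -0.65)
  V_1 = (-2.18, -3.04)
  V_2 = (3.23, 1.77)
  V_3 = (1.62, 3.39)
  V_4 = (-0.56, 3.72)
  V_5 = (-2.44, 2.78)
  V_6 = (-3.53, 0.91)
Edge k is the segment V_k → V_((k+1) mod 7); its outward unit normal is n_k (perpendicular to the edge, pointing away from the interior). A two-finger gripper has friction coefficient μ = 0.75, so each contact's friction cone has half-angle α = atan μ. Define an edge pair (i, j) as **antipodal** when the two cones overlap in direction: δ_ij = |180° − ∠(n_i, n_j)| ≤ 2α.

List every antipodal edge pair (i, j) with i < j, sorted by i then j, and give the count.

count = 7; pairs: (0,2), (0,3), (1,3), (1,4), (1,5), (1,6), (2,6)

α = atan 0.75 = 36.87°;  2α = 73.74°
n_0 = (-0.8597, -0.5108)
n_1 = (+0.6644, -0.7473)
n_2 = (+0.7093, +0.7049)
n_3 = (+0.1497, +0.9887)
n_4 = (-0.4472, +0.8944)
n_5 = (-0.8639, +0.5036)
n_6 = (-0.9990, +0.0448)
  (0,1): δ = 79.08°  ·
  (0,2): δ = 14.11°  ✓
  (0,3): δ = 50.68°  ✓
  (0,4): δ = 85.85°  ·
  (0,5): δ = 119.05°  ·
  (0,6): δ = 146.71°  ·
  (1,2): δ = 86.82°  ·
  (1,3): δ = 50.25°  ✓
  (1,4): δ = 15.08°  ✓
  (1,5): δ = 18.12°  ✓
  (1,6): δ = 45.79°  ✓
  (2,3): δ = 143.43°  ·
  (2,4): δ = 108.26°  ·
  (2,5): δ = 75.06°  ·
  (2,6): δ = 47.39°  ✓
  (3,4): δ = 144.83°  ·
  (3,5): δ = 111.63°  ·
  (3,6): δ = 83.96°  ·
  (4,5): δ = 146.80°  ·
  (4,6): δ = 119.13°  ·
  (5,6): δ = 152.33°  ·
antipodal pairs: 7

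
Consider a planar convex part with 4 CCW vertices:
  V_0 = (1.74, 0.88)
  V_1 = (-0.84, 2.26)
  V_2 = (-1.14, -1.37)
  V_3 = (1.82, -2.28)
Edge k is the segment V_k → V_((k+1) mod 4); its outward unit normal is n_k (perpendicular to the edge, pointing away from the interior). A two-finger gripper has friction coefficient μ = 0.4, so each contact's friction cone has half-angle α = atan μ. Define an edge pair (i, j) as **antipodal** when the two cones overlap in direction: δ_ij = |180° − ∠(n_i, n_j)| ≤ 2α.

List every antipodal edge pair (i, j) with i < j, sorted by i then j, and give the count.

α = atan 0.4 = 21.80°;  2α = 43.60°
n_0 = (+0.4717, +0.8818)
n_1 = (-0.9966, +0.0824)
n_2 = (-0.2939, -0.9558)
n_3 = (+0.9997, +0.0253)
  (0,1): δ = 66.58°  ·
  (0,2): δ = 11.05°  ✓
  (0,3): δ = 119.59°  ·
  (1,2): δ = 102.36°  ·
  (1,3): δ = 6.17°  ✓
  (2,3): δ = 71.46°  ·
antipodal pairs: 2

count = 2; pairs: (0,2), (1,3)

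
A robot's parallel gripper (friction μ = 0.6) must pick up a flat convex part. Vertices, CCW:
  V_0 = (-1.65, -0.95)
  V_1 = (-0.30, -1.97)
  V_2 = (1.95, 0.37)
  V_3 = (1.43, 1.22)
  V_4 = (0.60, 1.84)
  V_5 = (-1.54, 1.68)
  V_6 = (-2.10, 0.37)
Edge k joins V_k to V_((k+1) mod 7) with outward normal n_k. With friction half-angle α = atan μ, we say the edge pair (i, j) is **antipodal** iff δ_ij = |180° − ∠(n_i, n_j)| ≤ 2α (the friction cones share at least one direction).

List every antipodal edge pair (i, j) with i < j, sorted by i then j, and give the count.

count = 8; pairs: (0,2), (0,3), (0,4), (1,4), (1,5), (2,5), (2,6), (3,6)

α = atan 0.6 = 30.96°;  2α = 61.93°
n_0 = (-0.6028, -0.7979)
n_1 = (+0.7208, -0.6931)
n_2 = (+0.8530, +0.5219)
n_3 = (+0.5985, +0.8012)
n_4 = (-0.0746, +0.9972)
n_5 = (-0.9195, +0.3931)
n_6 = (-0.9465, -0.3227)
  (0,1): δ = 96.80°  ·
  (0,2): δ = 21.47°  ✓
  (0,3): δ = 0.31°  ✓
  (0,4): δ = 41.35°  ✓
  (0,5): δ = 103.93°  ·
  (0,6): δ = 145.90°  ·
  (1,2): δ = 104.67°  ·
  (1,3): δ = 82.88°  ·
  (1,4): δ = 41.85°  ✓
  (1,5): δ = 20.73°  ✓
  (1,6): δ = 62.70°  ·
  (2,3): δ = 158.22°  ·
  (2,4): δ = 117.18°  ·
  (2,5): δ = 54.60°  ✓
  (2,6): δ = 12.63°  ✓
  (3,4): δ = 138.96°  ·
  (3,5): δ = 76.39°  ·
  (3,6): δ = 34.42°  ✓
  (4,5): δ = 117.42°  ·
  (4,6): δ = 75.45°  ·
  (5,6): δ = 138.03°  ·
antipodal pairs: 8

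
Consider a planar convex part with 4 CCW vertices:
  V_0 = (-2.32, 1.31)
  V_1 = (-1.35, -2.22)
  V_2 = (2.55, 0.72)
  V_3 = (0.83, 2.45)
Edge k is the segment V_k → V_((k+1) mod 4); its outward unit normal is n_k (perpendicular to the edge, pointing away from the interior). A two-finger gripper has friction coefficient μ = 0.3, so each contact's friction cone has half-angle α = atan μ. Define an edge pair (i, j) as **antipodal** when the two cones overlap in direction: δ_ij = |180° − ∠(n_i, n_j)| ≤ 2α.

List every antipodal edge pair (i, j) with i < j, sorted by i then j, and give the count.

count = 2; pairs: (0,2), (1,3)

α = atan 0.3 = 16.70°;  2α = 33.40°
n_0 = (-0.9643, -0.2650)
n_1 = (+0.6020, -0.7985)
n_2 = (+0.7092, +0.7051)
n_3 = (-0.3403, +0.9403)
  (0,1): δ = 68.35°  ·
  (0,2): δ = 29.47°  ✓
  (0,3): δ = 94.53°  ·
  (1,2): δ = 82.18°  ·
  (1,3): δ = 17.12°  ✓
  (2,3): δ = 114.94°  ·
antipodal pairs: 2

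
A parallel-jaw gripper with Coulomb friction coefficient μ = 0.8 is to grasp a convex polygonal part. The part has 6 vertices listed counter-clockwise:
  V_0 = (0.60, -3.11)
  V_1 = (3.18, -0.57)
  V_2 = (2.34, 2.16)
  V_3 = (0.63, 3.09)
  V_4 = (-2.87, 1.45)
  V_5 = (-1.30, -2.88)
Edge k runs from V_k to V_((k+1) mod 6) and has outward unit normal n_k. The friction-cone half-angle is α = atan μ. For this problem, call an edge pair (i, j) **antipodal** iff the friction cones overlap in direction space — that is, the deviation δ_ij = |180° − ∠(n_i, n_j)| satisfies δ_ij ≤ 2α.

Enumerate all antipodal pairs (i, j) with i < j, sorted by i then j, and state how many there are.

α = atan 0.8 = 38.66°;  2α = 77.32°
n_0 = (+0.7016, -0.7126)
n_1 = (+0.9558, +0.2941)
n_2 = (+0.4778, +0.8785)
n_3 = (-0.4243, +0.9055)
n_4 = (-0.9401, -0.3409)
n_5 = (-0.1202, -0.9928)
  (0,1): δ = 117.45°  ·
  (0,2): δ = 73.09°  ✓
  (0,3): δ = 19.45°  ✓
  (0,4): δ = 65.38°  ✓
  (0,5): δ = 128.55°  ·
  (1,2): δ = 135.64°  ·
  (1,3): δ = 82.00°  ·
  (1,4): δ = 2.83°  ✓
  (1,5): δ = 66.00°  ✓
  (2,3): δ = 126.35°  ·
  (2,4): δ = 41.53°  ✓
  (2,5): δ = 21.64°  ✓
  (3,4): δ = 95.18°  ·
  (3,5): δ = 32.01°  ✓
  (4,5): δ = 116.83°  ·
antipodal pairs: 8

count = 8; pairs: (0,2), (0,3), (0,4), (1,4), (1,5), (2,4), (2,5), (3,5)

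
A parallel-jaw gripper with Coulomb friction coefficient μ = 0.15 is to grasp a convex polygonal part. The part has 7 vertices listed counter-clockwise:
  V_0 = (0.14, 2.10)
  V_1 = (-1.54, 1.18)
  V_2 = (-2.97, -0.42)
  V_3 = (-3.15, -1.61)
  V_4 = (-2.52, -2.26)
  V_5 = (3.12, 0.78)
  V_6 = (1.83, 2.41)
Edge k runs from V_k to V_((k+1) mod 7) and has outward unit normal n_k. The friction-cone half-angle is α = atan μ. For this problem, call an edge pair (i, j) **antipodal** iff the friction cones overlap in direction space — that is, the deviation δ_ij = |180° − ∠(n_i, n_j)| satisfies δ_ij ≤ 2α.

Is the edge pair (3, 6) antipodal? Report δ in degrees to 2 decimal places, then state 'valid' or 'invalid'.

δ = 56.29°, invalid

α = atan 0.15 = 8.53°;  2α = 17.06°
edge 3: e_3 = (+0.63, -0.65);  n_3 = (-0.7181, -0.6960)
edge 6: e_6 = (-1.69, -0.31);  n_6 = (-0.1804, +0.9836)
∠(n_3, n_6) = 123.71°
δ = |180° − 123.71°| = 56.29°
56.29° > 2α = 17.06°  →  invalid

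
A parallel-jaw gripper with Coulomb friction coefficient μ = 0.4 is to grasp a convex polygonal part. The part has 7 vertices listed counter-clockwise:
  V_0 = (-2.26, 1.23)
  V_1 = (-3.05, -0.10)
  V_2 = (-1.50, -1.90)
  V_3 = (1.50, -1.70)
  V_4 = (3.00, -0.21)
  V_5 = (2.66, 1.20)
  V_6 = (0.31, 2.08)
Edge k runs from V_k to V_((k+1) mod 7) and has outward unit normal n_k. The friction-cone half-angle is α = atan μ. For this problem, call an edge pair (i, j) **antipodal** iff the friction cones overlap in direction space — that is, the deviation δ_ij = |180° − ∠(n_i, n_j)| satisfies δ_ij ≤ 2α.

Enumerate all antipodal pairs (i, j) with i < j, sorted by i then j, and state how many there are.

α = atan 0.4 = 21.80°;  2α = 43.60°
n_0 = (-0.8598, +0.5107)
n_1 = (-0.7578, -0.6525)
n_2 = (+0.0665, -0.9978)
n_3 = (+0.7047, -0.7095)
n_4 = (+0.9721, +0.2344)
n_5 = (+0.3507, +0.9365)
n_6 = (-0.3140, +0.9494)
  (0,1): δ = 108.56°  ·
  (0,2): δ = 55.48°  ·
  (0,3): δ = 14.48°  ✓
  (0,4): δ = 44.27°  ·
  (0,5): δ = 100.18°  ·
  (0,6): δ = 139.01°  ·
  (1,2): δ = 126.92°  ·
  (1,3): δ = 85.92°  ·
  (1,4): δ = 27.17°  ✓
  (1,5): δ = 28.74°  ✓
  (1,6): δ = 67.57°  ·
  (2,3): δ = 139.01°  ·
  (2,4): δ = 80.26°  ·
  (2,5): δ = 24.34°  ✓
  (2,6): δ = 14.49°  ✓
  (3,4): δ = 121.25°  ·
  (3,5): δ = 65.34°  ·
  (3,6): δ = 26.51°  ✓
  (4,5): δ = 124.09°  ·
  (4,6): δ = 85.26°  ·
  (5,6): δ = 141.17°  ·
antipodal pairs: 6

count = 6; pairs: (0,3), (1,4), (1,5), (2,5), (2,6), (3,6)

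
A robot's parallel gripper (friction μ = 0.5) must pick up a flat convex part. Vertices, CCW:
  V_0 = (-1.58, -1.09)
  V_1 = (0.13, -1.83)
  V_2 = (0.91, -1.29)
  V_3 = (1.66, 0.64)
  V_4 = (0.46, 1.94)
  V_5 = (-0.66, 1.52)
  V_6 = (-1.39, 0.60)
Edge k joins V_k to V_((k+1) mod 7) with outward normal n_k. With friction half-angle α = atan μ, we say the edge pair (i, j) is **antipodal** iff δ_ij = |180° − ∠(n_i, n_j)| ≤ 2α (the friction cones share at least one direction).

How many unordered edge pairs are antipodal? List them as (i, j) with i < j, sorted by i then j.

count = 9; pairs: (0,3), (0,4), (1,4), (1,5), (1,6), (2,4), (2,5), (2,6), (3,6)

α = atan 0.5 = 26.57°;  2α = 53.13°
n_0 = (-0.3972, -0.9178)
n_1 = (+0.5692, -0.8222)
n_2 = (+0.9321, -0.3622)
n_3 = (+0.7348, +0.6783)
n_4 = (-0.3511, +0.9363)
n_5 = (-0.7834, +0.6216)
n_6 = (-0.9937, +0.1117)
  (0,1): δ = 121.90°  ·
  (0,2): δ = 87.84°  ·
  (0,3): δ = 23.89°  ✓
  (0,4): δ = 43.96°  ✓
  (0,5): δ = 74.97°  ·
  (0,6): δ = 106.99°  ·
  (1,2): δ = 145.93°  ·
  (1,3): δ = 81.99°  ·
  (1,4): δ = 14.14°  ✓
  (1,5): δ = 16.87°  ✓
  (1,6): δ = 48.89°  ✓
  (2,3): δ = 116.05°  ·
  (2,4): δ = 48.21°  ✓
  (2,5): δ = 17.20°  ✓
  (2,6): δ = 14.82°  ✓
  (3,4): δ = 112.15°  ·
  (3,5): δ = 81.14°  ·
  (3,6): δ = 49.12°  ✓
  (4,5): δ = 148.99°  ·
  (4,6): δ = 116.97°  ·
  (5,6): δ = 147.98°  ·
antipodal pairs: 9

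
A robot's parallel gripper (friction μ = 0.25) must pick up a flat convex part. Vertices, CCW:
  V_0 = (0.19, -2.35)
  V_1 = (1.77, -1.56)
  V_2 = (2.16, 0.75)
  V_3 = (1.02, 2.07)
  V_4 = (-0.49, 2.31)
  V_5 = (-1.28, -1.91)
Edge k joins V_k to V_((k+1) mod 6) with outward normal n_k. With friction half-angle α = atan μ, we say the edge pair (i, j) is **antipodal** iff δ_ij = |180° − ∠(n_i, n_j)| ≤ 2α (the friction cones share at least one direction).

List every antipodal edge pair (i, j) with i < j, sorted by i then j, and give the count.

count = 2; pairs: (1,4), (3,5)

α = atan 0.25 = 14.04°;  2α = 28.07°
n_0 = (+0.4472, -0.8944)
n_1 = (+0.9860, -0.1665)
n_2 = (+0.7568, +0.6536)
n_3 = (+0.1570, +0.9876)
n_4 = (-0.9829, +0.1840)
n_5 = (-0.2867, -0.9580)
  (0,1): δ = 126.15°  ·
  (0,2): δ = 75.75°  ·
  (0,3): δ = 35.60°  ·
  (0,4): δ = 52.83°  ·
  (0,5): δ = 136.77°  ·
  (1,2): δ = 129.60°  ·
  (1,3): δ = 89.45°  ·
  (1,4): δ = 1.02°  ✓
  (1,5): δ = 82.92°  ·
  (2,3): δ = 139.85°  ·
  (2,4): δ = 51.42°  ·
  (2,5): δ = 32.52°  ·
  (3,4): δ = 91.57°  ·
  (3,5): δ = 7.63°  ✓
  (4,5): δ = 96.06°  ·
antipodal pairs: 2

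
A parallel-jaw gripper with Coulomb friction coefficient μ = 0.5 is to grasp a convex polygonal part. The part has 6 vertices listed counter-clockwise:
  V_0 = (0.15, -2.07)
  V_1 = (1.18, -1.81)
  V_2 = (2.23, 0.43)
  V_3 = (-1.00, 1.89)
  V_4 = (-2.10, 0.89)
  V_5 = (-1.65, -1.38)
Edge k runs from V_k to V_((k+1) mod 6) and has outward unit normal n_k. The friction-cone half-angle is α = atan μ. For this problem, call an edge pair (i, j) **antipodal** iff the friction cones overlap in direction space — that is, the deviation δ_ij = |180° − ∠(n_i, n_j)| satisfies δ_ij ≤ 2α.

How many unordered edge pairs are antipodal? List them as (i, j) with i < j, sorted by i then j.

count = 5; pairs: (0,2), (0,3), (1,3), (1,4), (2,5)

α = atan 0.5 = 26.57°;  2α = 53.13°
n_0 = (+0.2447, -0.9696)
n_1 = (+0.9055, -0.4244)
n_2 = (+0.4119, +0.9112)
n_3 = (-0.6727, +0.7399)
n_4 = (-0.9809, -0.1945)
n_5 = (-0.3579, -0.9337)
  (0,1): δ = 129.28°  ·
  (0,2): δ = 38.49°  ✓
  (0,3): δ = 28.11°  ✓
  (0,4): δ = 87.05°  ·
  (0,5): δ = 144.86°  ·
  (1,2): δ = 89.21°  ·
  (1,3): δ = 22.61°  ✓
  (1,4): δ = 36.33°  ✓
  (1,5): δ = 94.14°  ·
  (2,3): δ = 113.40°  ·
  (2,4): δ = 54.46°  ·
  (2,5): δ = 3.35°  ✓
  (3,4): δ = 121.06°  ·
  (3,5): δ = 63.25°  ·
  (4,5): δ = 122.19°  ·
antipodal pairs: 5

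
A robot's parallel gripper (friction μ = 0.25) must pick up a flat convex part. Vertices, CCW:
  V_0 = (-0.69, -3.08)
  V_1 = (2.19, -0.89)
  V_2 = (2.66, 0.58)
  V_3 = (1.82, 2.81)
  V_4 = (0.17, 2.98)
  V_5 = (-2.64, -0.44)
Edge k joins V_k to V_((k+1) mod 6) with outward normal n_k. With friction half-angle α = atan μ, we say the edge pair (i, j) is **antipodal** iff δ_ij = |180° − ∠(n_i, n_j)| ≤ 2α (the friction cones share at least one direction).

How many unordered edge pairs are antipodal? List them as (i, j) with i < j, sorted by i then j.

α = atan 0.25 = 14.04°;  2α = 28.07°
n_0 = (+0.6053, -0.7960)
n_1 = (+0.9525, -0.3045)
n_2 = (+0.9358, +0.3525)
n_3 = (+0.1025, +0.9947)
n_4 = (-0.7726, +0.6348)
n_5 = (-0.8044, -0.5941)
  (0,1): δ = 144.98°  ·
  (0,2): δ = 106.61°  ·
  (0,3): δ = 43.13°  ·
  (0,4): δ = 13.34°  ✓
  (0,5): δ = 89.20°  ·
  (1,2): δ = 141.63°  ·
  (1,3): δ = 78.15°  ·
  (1,4): δ = 21.68°  ✓
  (1,5): δ = 54.18°  ·
  (2,3): δ = 116.52°  ·
  (2,4): δ = 60.05°  ·
  (2,5): δ = 15.81°  ✓
  (3,4): δ = 123.53°  ·
  (3,5): δ = 47.67°  ·
  (4,5): δ = 104.14°  ·
antipodal pairs: 3

count = 3; pairs: (0,4), (1,4), (2,5)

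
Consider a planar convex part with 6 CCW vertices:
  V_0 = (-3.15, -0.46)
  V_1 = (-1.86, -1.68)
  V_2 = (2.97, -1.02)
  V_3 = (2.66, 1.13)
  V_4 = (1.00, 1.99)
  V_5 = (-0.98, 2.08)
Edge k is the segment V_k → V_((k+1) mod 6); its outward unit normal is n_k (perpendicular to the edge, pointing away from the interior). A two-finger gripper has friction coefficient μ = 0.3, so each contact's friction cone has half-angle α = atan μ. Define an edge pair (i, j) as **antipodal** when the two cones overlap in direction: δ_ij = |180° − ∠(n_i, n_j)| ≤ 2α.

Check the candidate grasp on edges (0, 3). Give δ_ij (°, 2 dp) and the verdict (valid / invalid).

δ = 16.02°, valid

α = atan 0.3 = 16.70°;  2α = 33.40°
edge 0: e_0 = (+1.29, -1.22);  n_0 = (-0.6871, -0.7265)
edge 3: e_3 = (-1.66, +0.86);  n_3 = (+0.4600, +0.8879)
∠(n_0, n_3) = 163.98°
δ = |180° − 163.98°| = 16.02°
16.02° ≤ 2α = 33.40°  →  valid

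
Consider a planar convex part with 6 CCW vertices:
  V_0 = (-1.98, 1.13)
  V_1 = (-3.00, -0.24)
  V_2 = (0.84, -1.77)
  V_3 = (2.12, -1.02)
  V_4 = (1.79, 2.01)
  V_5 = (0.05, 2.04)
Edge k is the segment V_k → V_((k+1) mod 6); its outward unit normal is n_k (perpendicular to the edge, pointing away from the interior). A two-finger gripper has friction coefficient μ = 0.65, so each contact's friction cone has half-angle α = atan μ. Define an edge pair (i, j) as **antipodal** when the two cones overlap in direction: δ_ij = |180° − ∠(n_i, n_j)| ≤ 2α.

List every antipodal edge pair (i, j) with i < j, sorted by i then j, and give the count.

α = atan 0.65 = 33.02°;  2α = 66.05°
n_0 = (-0.8021, +0.5972)
n_1 = (-0.3701, -0.9290)
n_2 = (+0.5055, -0.8628)
n_3 = (+0.9941, +0.1083)
n_4 = (+0.0172, +0.9999)
n_5 = (-0.4091, +0.9125)
  (0,1): δ = 75.06°  ·
  (0,2): δ = 22.96°  ✓
  (0,3): δ = 42.88°  ✓
  (0,4): δ = 125.68°  ·
  (0,5): δ = 150.81°  ·
  (1,2): δ = 127.91°  ·
  (1,3): δ = 62.06°  ✓
  (1,4): δ = 20.74°  ✓
  (1,5): δ = 45.87°  ✓
  (2,3): δ = 114.15°  ·
  (2,4): δ = 31.36°  ✓
  (2,5): δ = 6.22°  ✓
  (3,4): δ = 97.20°  ·
  (3,5): δ = 72.07°  ·
  (4,5): δ = 154.87°  ·
antipodal pairs: 7

count = 7; pairs: (0,2), (0,3), (1,3), (1,4), (1,5), (2,4), (2,5)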